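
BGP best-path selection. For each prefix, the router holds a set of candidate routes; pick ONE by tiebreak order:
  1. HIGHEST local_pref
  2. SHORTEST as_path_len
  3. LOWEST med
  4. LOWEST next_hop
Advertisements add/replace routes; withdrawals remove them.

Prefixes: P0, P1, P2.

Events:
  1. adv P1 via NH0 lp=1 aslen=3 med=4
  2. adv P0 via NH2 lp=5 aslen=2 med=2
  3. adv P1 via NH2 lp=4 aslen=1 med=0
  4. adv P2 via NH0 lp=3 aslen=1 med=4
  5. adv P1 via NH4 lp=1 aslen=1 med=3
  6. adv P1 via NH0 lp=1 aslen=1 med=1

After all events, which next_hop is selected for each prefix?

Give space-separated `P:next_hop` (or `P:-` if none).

Op 1: best P0=- P1=NH0 P2=-
Op 2: best P0=NH2 P1=NH0 P2=-
Op 3: best P0=NH2 P1=NH2 P2=-
Op 4: best P0=NH2 P1=NH2 P2=NH0
Op 5: best P0=NH2 P1=NH2 P2=NH0
Op 6: best P0=NH2 P1=NH2 P2=NH0

Answer: P0:NH2 P1:NH2 P2:NH0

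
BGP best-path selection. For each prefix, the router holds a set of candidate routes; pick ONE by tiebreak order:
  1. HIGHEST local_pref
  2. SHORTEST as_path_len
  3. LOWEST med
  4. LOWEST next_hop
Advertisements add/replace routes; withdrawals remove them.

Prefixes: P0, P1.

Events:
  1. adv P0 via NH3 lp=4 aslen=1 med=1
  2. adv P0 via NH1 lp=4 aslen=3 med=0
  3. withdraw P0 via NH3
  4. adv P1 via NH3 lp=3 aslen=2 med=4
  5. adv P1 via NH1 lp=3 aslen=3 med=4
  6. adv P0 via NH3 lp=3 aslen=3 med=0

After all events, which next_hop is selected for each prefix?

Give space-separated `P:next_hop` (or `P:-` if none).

Op 1: best P0=NH3 P1=-
Op 2: best P0=NH3 P1=-
Op 3: best P0=NH1 P1=-
Op 4: best P0=NH1 P1=NH3
Op 5: best P0=NH1 P1=NH3
Op 6: best P0=NH1 P1=NH3

Answer: P0:NH1 P1:NH3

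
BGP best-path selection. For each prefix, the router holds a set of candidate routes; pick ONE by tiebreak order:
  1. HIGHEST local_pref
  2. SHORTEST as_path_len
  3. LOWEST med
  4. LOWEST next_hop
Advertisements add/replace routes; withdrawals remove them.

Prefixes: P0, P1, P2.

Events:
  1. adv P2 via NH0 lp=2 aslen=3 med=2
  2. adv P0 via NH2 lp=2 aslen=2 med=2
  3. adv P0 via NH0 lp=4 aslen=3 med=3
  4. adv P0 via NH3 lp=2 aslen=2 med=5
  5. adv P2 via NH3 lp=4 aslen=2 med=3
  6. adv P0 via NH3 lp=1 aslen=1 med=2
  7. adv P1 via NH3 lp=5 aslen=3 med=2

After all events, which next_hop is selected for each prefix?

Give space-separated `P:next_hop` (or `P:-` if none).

Answer: P0:NH0 P1:NH3 P2:NH3

Derivation:
Op 1: best P0=- P1=- P2=NH0
Op 2: best P0=NH2 P1=- P2=NH0
Op 3: best P0=NH0 P1=- P2=NH0
Op 4: best P0=NH0 P1=- P2=NH0
Op 5: best P0=NH0 P1=- P2=NH3
Op 6: best P0=NH0 P1=- P2=NH3
Op 7: best P0=NH0 P1=NH3 P2=NH3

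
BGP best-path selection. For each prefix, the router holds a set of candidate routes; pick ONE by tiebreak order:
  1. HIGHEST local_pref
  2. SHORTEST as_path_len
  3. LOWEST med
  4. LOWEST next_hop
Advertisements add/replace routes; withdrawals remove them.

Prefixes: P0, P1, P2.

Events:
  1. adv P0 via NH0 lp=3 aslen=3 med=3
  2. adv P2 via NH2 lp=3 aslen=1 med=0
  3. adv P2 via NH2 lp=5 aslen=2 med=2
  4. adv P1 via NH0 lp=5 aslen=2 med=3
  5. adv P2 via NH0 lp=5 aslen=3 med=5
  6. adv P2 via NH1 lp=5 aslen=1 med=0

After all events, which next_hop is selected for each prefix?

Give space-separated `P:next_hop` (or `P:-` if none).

Answer: P0:NH0 P1:NH0 P2:NH1

Derivation:
Op 1: best P0=NH0 P1=- P2=-
Op 2: best P0=NH0 P1=- P2=NH2
Op 3: best P0=NH0 P1=- P2=NH2
Op 4: best P0=NH0 P1=NH0 P2=NH2
Op 5: best P0=NH0 P1=NH0 P2=NH2
Op 6: best P0=NH0 P1=NH0 P2=NH1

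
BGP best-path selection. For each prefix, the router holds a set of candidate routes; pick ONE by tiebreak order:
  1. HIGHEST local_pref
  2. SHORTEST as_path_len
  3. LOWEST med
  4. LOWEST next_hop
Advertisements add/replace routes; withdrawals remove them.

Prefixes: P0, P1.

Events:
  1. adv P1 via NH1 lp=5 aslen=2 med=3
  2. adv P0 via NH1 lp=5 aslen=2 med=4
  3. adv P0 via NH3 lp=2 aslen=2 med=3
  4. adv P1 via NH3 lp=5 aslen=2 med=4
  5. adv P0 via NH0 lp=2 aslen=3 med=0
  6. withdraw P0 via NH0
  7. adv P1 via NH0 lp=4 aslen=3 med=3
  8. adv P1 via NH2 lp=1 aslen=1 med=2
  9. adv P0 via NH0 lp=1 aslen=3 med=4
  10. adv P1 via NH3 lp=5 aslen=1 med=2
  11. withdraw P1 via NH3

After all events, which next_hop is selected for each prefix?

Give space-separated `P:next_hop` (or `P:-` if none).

Answer: P0:NH1 P1:NH1

Derivation:
Op 1: best P0=- P1=NH1
Op 2: best P0=NH1 P1=NH1
Op 3: best P0=NH1 P1=NH1
Op 4: best P0=NH1 P1=NH1
Op 5: best P0=NH1 P1=NH1
Op 6: best P0=NH1 P1=NH1
Op 7: best P0=NH1 P1=NH1
Op 8: best P0=NH1 P1=NH1
Op 9: best P0=NH1 P1=NH1
Op 10: best P0=NH1 P1=NH3
Op 11: best P0=NH1 P1=NH1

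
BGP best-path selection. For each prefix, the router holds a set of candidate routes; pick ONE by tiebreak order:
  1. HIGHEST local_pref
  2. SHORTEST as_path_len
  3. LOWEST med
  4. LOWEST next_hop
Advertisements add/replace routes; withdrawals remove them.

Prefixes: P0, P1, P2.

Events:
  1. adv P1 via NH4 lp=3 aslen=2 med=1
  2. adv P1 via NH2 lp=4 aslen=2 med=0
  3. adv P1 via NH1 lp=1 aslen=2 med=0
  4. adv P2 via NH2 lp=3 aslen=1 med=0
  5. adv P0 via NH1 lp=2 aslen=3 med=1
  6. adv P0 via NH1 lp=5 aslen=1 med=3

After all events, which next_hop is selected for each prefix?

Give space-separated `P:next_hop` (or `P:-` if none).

Answer: P0:NH1 P1:NH2 P2:NH2

Derivation:
Op 1: best P0=- P1=NH4 P2=-
Op 2: best P0=- P1=NH2 P2=-
Op 3: best P0=- P1=NH2 P2=-
Op 4: best P0=- P1=NH2 P2=NH2
Op 5: best P0=NH1 P1=NH2 P2=NH2
Op 6: best P0=NH1 P1=NH2 P2=NH2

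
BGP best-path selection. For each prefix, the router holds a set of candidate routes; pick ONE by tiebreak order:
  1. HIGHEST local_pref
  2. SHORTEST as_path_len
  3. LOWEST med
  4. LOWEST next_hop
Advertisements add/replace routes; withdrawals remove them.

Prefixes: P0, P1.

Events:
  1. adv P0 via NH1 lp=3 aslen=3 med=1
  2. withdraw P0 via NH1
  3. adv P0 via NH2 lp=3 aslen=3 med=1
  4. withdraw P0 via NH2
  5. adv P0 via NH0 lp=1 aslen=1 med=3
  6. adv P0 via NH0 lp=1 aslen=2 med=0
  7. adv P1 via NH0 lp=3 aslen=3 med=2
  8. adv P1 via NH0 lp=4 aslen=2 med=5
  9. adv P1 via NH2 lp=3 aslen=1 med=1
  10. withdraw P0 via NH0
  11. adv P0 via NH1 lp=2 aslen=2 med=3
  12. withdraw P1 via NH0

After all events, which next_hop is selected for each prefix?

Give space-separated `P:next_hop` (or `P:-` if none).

Op 1: best P0=NH1 P1=-
Op 2: best P0=- P1=-
Op 3: best P0=NH2 P1=-
Op 4: best P0=- P1=-
Op 5: best P0=NH0 P1=-
Op 6: best P0=NH0 P1=-
Op 7: best P0=NH0 P1=NH0
Op 8: best P0=NH0 P1=NH0
Op 9: best P0=NH0 P1=NH0
Op 10: best P0=- P1=NH0
Op 11: best P0=NH1 P1=NH0
Op 12: best P0=NH1 P1=NH2

Answer: P0:NH1 P1:NH2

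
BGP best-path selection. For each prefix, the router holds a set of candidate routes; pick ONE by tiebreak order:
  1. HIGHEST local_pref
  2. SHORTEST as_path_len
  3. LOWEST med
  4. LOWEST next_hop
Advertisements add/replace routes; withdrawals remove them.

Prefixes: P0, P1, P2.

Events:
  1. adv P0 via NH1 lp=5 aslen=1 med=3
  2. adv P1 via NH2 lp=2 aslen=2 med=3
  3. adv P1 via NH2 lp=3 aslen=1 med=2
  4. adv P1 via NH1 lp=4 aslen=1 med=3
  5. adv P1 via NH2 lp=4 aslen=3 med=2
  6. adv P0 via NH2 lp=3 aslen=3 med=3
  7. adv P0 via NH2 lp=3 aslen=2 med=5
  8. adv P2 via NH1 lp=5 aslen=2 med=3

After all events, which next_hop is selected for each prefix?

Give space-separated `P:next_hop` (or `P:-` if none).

Answer: P0:NH1 P1:NH1 P2:NH1

Derivation:
Op 1: best P0=NH1 P1=- P2=-
Op 2: best P0=NH1 P1=NH2 P2=-
Op 3: best P0=NH1 P1=NH2 P2=-
Op 4: best P0=NH1 P1=NH1 P2=-
Op 5: best P0=NH1 P1=NH1 P2=-
Op 6: best P0=NH1 P1=NH1 P2=-
Op 7: best P0=NH1 P1=NH1 P2=-
Op 8: best P0=NH1 P1=NH1 P2=NH1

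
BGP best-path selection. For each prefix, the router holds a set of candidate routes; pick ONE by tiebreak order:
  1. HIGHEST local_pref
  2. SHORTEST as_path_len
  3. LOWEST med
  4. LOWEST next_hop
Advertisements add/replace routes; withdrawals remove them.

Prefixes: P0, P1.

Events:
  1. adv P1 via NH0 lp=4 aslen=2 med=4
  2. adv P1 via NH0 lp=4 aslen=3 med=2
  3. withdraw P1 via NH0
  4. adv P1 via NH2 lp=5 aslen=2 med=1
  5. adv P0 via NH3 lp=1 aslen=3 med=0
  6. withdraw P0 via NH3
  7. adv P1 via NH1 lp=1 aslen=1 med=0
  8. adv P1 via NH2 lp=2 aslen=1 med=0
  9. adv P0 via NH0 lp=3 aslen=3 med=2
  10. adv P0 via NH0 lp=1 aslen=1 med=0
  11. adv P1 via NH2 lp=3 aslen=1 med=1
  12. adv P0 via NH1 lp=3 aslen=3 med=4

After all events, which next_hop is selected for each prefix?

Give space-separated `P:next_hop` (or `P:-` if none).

Op 1: best P0=- P1=NH0
Op 2: best P0=- P1=NH0
Op 3: best P0=- P1=-
Op 4: best P0=- P1=NH2
Op 5: best P0=NH3 P1=NH2
Op 6: best P0=- P1=NH2
Op 7: best P0=- P1=NH2
Op 8: best P0=- P1=NH2
Op 9: best P0=NH0 P1=NH2
Op 10: best P0=NH0 P1=NH2
Op 11: best P0=NH0 P1=NH2
Op 12: best P0=NH1 P1=NH2

Answer: P0:NH1 P1:NH2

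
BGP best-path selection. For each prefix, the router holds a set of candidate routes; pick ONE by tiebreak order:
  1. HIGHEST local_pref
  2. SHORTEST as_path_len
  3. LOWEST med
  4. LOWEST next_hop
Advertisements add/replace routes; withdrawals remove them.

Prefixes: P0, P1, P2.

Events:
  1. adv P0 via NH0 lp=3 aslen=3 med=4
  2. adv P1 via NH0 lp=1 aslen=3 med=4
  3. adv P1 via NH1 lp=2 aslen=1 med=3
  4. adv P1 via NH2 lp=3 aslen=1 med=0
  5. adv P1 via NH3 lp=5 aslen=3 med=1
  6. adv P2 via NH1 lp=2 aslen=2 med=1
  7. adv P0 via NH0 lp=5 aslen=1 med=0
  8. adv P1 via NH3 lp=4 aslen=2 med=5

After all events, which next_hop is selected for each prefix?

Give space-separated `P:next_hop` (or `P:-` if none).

Answer: P0:NH0 P1:NH3 P2:NH1

Derivation:
Op 1: best P0=NH0 P1=- P2=-
Op 2: best P0=NH0 P1=NH0 P2=-
Op 3: best P0=NH0 P1=NH1 P2=-
Op 4: best P0=NH0 P1=NH2 P2=-
Op 5: best P0=NH0 P1=NH3 P2=-
Op 6: best P0=NH0 P1=NH3 P2=NH1
Op 7: best P0=NH0 P1=NH3 P2=NH1
Op 8: best P0=NH0 P1=NH3 P2=NH1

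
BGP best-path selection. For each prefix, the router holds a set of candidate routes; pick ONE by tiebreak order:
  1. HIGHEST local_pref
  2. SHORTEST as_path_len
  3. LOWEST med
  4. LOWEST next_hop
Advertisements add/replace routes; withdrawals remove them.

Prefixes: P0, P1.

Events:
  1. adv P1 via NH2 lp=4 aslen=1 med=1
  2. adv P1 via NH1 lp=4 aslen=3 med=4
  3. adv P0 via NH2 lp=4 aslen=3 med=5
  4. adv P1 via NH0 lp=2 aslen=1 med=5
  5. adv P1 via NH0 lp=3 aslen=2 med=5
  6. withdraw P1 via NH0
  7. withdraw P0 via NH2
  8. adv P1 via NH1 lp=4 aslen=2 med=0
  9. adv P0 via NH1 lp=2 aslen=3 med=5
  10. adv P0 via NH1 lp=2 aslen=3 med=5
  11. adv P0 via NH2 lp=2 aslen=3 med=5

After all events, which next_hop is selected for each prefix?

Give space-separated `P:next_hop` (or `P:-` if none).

Answer: P0:NH1 P1:NH2

Derivation:
Op 1: best P0=- P1=NH2
Op 2: best P0=- P1=NH2
Op 3: best P0=NH2 P1=NH2
Op 4: best P0=NH2 P1=NH2
Op 5: best P0=NH2 P1=NH2
Op 6: best P0=NH2 P1=NH2
Op 7: best P0=- P1=NH2
Op 8: best P0=- P1=NH2
Op 9: best P0=NH1 P1=NH2
Op 10: best P0=NH1 P1=NH2
Op 11: best P0=NH1 P1=NH2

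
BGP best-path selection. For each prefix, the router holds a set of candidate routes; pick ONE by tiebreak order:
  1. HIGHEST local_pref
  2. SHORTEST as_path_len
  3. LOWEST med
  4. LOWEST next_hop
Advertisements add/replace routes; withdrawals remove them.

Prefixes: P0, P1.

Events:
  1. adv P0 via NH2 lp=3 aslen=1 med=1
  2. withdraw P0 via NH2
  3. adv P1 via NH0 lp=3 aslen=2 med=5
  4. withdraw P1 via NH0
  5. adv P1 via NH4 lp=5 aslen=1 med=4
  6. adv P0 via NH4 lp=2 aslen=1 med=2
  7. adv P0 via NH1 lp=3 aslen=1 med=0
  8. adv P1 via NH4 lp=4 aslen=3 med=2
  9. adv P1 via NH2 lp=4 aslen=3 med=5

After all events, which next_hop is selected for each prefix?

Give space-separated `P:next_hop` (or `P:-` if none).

Answer: P0:NH1 P1:NH4

Derivation:
Op 1: best P0=NH2 P1=-
Op 2: best P0=- P1=-
Op 3: best P0=- P1=NH0
Op 4: best P0=- P1=-
Op 5: best P0=- P1=NH4
Op 6: best P0=NH4 P1=NH4
Op 7: best P0=NH1 P1=NH4
Op 8: best P0=NH1 P1=NH4
Op 9: best P0=NH1 P1=NH4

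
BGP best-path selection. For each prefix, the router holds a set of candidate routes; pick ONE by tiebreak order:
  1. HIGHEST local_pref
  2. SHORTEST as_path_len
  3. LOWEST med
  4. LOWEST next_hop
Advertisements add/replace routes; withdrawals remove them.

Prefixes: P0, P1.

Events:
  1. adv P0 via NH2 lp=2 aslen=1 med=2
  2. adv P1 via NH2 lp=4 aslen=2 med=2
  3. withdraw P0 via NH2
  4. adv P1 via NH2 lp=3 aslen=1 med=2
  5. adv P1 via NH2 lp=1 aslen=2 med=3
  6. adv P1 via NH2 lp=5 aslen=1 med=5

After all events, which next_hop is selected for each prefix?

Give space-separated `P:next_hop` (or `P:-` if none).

Op 1: best P0=NH2 P1=-
Op 2: best P0=NH2 P1=NH2
Op 3: best P0=- P1=NH2
Op 4: best P0=- P1=NH2
Op 5: best P0=- P1=NH2
Op 6: best P0=- P1=NH2

Answer: P0:- P1:NH2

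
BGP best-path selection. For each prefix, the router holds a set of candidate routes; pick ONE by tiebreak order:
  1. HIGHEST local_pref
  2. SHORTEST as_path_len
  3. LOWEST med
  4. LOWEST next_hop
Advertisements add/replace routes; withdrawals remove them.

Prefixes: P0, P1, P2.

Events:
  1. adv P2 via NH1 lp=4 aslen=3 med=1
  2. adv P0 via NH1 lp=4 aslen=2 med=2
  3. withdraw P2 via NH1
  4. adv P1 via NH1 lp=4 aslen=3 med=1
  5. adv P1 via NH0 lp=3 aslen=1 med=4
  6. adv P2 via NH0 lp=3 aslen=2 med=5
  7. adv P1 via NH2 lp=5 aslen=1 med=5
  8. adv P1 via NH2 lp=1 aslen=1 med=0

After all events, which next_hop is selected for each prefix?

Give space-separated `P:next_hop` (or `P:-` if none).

Answer: P0:NH1 P1:NH1 P2:NH0

Derivation:
Op 1: best P0=- P1=- P2=NH1
Op 2: best P0=NH1 P1=- P2=NH1
Op 3: best P0=NH1 P1=- P2=-
Op 4: best P0=NH1 P1=NH1 P2=-
Op 5: best P0=NH1 P1=NH1 P2=-
Op 6: best P0=NH1 P1=NH1 P2=NH0
Op 7: best P0=NH1 P1=NH2 P2=NH0
Op 8: best P0=NH1 P1=NH1 P2=NH0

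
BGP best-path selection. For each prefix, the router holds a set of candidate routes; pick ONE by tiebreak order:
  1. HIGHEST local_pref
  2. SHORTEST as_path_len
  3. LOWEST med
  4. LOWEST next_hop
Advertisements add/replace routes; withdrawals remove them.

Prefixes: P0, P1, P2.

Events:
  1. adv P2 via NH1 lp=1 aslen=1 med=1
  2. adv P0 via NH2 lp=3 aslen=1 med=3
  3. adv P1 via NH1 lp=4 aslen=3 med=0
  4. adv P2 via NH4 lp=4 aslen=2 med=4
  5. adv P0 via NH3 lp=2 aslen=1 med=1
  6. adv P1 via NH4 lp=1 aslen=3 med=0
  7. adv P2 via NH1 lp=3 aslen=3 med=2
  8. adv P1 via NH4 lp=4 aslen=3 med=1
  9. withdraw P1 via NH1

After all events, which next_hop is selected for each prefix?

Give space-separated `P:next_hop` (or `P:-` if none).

Answer: P0:NH2 P1:NH4 P2:NH4

Derivation:
Op 1: best P0=- P1=- P2=NH1
Op 2: best P0=NH2 P1=- P2=NH1
Op 3: best P0=NH2 P1=NH1 P2=NH1
Op 4: best P0=NH2 P1=NH1 P2=NH4
Op 5: best P0=NH2 P1=NH1 P2=NH4
Op 6: best P0=NH2 P1=NH1 P2=NH4
Op 7: best P0=NH2 P1=NH1 P2=NH4
Op 8: best P0=NH2 P1=NH1 P2=NH4
Op 9: best P0=NH2 P1=NH4 P2=NH4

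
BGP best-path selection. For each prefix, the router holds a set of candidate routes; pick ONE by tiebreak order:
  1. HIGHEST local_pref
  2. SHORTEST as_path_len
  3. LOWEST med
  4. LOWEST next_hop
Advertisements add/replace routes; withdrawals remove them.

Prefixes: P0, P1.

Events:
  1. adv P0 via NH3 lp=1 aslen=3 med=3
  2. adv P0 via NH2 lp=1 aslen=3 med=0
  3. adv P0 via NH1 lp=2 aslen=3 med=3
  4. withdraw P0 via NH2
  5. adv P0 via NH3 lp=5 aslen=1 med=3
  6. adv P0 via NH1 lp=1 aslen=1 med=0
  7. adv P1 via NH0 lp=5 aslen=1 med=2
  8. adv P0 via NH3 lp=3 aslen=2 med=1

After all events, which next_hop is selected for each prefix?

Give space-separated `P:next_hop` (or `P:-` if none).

Op 1: best P0=NH3 P1=-
Op 2: best P0=NH2 P1=-
Op 3: best P0=NH1 P1=-
Op 4: best P0=NH1 P1=-
Op 5: best P0=NH3 P1=-
Op 6: best P0=NH3 P1=-
Op 7: best P0=NH3 P1=NH0
Op 8: best P0=NH3 P1=NH0

Answer: P0:NH3 P1:NH0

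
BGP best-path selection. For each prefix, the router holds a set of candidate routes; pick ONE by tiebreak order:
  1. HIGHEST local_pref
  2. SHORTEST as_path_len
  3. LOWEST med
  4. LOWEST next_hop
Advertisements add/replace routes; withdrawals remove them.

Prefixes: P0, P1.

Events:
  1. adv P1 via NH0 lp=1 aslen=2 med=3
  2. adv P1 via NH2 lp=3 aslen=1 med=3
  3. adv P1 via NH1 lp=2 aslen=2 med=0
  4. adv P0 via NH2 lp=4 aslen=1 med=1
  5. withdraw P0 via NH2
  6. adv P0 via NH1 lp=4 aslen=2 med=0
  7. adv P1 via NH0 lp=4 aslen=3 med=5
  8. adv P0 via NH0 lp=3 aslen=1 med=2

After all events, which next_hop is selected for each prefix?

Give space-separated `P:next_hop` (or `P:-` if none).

Answer: P0:NH1 P1:NH0

Derivation:
Op 1: best P0=- P1=NH0
Op 2: best P0=- P1=NH2
Op 3: best P0=- P1=NH2
Op 4: best P0=NH2 P1=NH2
Op 5: best P0=- P1=NH2
Op 6: best P0=NH1 P1=NH2
Op 7: best P0=NH1 P1=NH0
Op 8: best P0=NH1 P1=NH0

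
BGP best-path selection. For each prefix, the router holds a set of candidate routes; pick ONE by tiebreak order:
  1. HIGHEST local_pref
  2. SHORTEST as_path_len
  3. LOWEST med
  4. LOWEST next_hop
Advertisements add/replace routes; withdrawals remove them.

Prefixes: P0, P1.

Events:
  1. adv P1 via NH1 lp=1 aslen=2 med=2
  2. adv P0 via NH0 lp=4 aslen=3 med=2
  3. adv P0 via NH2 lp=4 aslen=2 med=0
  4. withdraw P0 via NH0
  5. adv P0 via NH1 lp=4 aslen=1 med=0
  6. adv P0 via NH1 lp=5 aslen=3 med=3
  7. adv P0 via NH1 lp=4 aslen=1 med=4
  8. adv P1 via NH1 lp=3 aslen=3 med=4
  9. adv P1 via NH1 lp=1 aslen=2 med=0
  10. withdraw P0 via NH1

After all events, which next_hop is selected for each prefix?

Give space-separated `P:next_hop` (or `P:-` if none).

Op 1: best P0=- P1=NH1
Op 2: best P0=NH0 P1=NH1
Op 3: best P0=NH2 P1=NH1
Op 4: best P0=NH2 P1=NH1
Op 5: best P0=NH1 P1=NH1
Op 6: best P0=NH1 P1=NH1
Op 7: best P0=NH1 P1=NH1
Op 8: best P0=NH1 P1=NH1
Op 9: best P0=NH1 P1=NH1
Op 10: best P0=NH2 P1=NH1

Answer: P0:NH2 P1:NH1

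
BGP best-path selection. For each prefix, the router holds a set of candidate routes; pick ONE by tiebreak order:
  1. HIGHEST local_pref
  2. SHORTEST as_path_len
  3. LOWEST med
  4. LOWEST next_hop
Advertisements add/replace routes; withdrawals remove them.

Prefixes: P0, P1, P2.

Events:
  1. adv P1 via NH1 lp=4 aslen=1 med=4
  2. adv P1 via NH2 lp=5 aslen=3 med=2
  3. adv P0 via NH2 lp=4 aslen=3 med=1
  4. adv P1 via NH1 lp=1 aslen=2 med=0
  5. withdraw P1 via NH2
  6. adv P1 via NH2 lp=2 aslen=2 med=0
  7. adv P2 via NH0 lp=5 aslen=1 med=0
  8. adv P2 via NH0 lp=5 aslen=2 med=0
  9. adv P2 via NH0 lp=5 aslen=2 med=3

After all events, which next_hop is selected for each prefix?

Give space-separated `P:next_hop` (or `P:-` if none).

Answer: P0:NH2 P1:NH2 P2:NH0

Derivation:
Op 1: best P0=- P1=NH1 P2=-
Op 2: best P0=- P1=NH2 P2=-
Op 3: best P0=NH2 P1=NH2 P2=-
Op 4: best P0=NH2 P1=NH2 P2=-
Op 5: best P0=NH2 P1=NH1 P2=-
Op 6: best P0=NH2 P1=NH2 P2=-
Op 7: best P0=NH2 P1=NH2 P2=NH0
Op 8: best P0=NH2 P1=NH2 P2=NH0
Op 9: best P0=NH2 P1=NH2 P2=NH0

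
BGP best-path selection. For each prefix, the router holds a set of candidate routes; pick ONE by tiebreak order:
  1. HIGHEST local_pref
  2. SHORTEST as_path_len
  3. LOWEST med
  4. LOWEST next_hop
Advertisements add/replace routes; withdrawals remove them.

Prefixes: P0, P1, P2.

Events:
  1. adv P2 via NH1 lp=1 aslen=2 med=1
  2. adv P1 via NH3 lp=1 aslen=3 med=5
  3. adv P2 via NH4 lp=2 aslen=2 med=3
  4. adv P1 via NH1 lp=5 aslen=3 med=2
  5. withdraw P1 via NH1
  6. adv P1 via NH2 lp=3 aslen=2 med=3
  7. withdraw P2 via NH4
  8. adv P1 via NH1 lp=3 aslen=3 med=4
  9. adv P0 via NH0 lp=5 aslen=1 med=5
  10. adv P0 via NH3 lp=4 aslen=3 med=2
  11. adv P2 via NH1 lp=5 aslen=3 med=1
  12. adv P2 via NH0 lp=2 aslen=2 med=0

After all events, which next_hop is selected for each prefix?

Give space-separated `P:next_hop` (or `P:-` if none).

Op 1: best P0=- P1=- P2=NH1
Op 2: best P0=- P1=NH3 P2=NH1
Op 3: best P0=- P1=NH3 P2=NH4
Op 4: best P0=- P1=NH1 P2=NH4
Op 5: best P0=- P1=NH3 P2=NH4
Op 6: best P0=- P1=NH2 P2=NH4
Op 7: best P0=- P1=NH2 P2=NH1
Op 8: best P0=- P1=NH2 P2=NH1
Op 9: best P0=NH0 P1=NH2 P2=NH1
Op 10: best P0=NH0 P1=NH2 P2=NH1
Op 11: best P0=NH0 P1=NH2 P2=NH1
Op 12: best P0=NH0 P1=NH2 P2=NH1

Answer: P0:NH0 P1:NH2 P2:NH1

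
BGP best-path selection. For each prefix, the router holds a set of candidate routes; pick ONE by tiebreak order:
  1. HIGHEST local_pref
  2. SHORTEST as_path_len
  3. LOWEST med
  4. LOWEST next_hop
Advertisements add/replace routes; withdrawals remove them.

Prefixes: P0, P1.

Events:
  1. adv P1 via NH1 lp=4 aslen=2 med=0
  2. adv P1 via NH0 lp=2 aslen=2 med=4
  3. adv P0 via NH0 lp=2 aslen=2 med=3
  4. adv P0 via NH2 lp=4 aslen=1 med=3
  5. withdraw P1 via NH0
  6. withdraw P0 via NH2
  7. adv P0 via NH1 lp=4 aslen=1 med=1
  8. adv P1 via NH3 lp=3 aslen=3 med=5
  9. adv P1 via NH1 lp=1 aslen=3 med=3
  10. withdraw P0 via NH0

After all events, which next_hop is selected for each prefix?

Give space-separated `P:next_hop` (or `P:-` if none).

Answer: P0:NH1 P1:NH3

Derivation:
Op 1: best P0=- P1=NH1
Op 2: best P0=- P1=NH1
Op 3: best P0=NH0 P1=NH1
Op 4: best P0=NH2 P1=NH1
Op 5: best P0=NH2 P1=NH1
Op 6: best P0=NH0 P1=NH1
Op 7: best P0=NH1 P1=NH1
Op 8: best P0=NH1 P1=NH1
Op 9: best P0=NH1 P1=NH3
Op 10: best P0=NH1 P1=NH3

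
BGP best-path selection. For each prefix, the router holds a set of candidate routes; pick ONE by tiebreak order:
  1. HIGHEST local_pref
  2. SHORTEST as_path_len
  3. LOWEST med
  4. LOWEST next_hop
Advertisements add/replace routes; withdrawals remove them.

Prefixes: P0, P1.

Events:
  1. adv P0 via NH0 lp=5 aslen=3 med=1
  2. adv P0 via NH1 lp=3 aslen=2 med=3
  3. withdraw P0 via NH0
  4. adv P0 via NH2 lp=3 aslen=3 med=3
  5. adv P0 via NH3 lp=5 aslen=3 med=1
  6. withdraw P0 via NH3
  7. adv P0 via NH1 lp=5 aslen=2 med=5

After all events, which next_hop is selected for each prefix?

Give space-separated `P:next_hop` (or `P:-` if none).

Op 1: best P0=NH0 P1=-
Op 2: best P0=NH0 P1=-
Op 3: best P0=NH1 P1=-
Op 4: best P0=NH1 P1=-
Op 5: best P0=NH3 P1=-
Op 6: best P0=NH1 P1=-
Op 7: best P0=NH1 P1=-

Answer: P0:NH1 P1:-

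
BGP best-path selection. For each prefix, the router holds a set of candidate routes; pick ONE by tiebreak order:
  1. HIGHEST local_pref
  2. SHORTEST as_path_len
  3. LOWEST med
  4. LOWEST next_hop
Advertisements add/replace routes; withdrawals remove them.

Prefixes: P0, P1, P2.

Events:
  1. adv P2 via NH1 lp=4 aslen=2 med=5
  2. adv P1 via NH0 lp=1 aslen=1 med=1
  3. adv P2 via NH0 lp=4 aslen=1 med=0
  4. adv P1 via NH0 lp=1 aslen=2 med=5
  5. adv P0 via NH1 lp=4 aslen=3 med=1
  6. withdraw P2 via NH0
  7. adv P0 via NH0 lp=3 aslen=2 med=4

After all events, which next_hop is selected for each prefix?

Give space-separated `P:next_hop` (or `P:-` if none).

Op 1: best P0=- P1=- P2=NH1
Op 2: best P0=- P1=NH0 P2=NH1
Op 3: best P0=- P1=NH0 P2=NH0
Op 4: best P0=- P1=NH0 P2=NH0
Op 5: best P0=NH1 P1=NH0 P2=NH0
Op 6: best P0=NH1 P1=NH0 P2=NH1
Op 7: best P0=NH1 P1=NH0 P2=NH1

Answer: P0:NH1 P1:NH0 P2:NH1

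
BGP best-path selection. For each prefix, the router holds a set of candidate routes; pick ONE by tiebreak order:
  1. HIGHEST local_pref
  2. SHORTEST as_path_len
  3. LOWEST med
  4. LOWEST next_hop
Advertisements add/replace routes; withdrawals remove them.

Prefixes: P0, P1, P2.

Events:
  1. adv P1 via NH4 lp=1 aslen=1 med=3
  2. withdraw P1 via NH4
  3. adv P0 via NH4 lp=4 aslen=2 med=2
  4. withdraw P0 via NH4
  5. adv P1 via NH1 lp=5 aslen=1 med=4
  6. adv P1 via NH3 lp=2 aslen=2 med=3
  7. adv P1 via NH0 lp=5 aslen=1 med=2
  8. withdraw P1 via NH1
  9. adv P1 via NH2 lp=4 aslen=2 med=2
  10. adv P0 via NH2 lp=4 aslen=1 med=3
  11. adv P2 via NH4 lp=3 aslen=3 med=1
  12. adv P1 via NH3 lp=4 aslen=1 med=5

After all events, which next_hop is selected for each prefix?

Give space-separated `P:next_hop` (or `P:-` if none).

Answer: P0:NH2 P1:NH0 P2:NH4

Derivation:
Op 1: best P0=- P1=NH4 P2=-
Op 2: best P0=- P1=- P2=-
Op 3: best P0=NH4 P1=- P2=-
Op 4: best P0=- P1=- P2=-
Op 5: best P0=- P1=NH1 P2=-
Op 6: best P0=- P1=NH1 P2=-
Op 7: best P0=- P1=NH0 P2=-
Op 8: best P0=- P1=NH0 P2=-
Op 9: best P0=- P1=NH0 P2=-
Op 10: best P0=NH2 P1=NH0 P2=-
Op 11: best P0=NH2 P1=NH0 P2=NH4
Op 12: best P0=NH2 P1=NH0 P2=NH4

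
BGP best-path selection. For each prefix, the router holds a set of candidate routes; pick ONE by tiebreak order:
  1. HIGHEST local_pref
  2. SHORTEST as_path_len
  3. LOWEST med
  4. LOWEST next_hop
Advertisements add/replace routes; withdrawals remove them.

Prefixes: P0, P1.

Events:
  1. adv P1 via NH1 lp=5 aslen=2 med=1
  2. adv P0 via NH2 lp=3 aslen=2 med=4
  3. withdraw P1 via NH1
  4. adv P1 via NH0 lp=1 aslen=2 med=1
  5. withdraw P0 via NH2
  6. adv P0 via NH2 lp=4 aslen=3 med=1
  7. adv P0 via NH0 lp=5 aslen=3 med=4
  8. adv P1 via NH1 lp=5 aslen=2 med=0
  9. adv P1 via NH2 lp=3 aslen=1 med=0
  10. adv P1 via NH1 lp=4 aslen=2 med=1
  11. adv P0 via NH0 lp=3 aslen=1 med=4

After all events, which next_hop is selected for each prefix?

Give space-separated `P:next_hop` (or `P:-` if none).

Answer: P0:NH2 P1:NH1

Derivation:
Op 1: best P0=- P1=NH1
Op 2: best P0=NH2 P1=NH1
Op 3: best P0=NH2 P1=-
Op 4: best P0=NH2 P1=NH0
Op 5: best P0=- P1=NH0
Op 6: best P0=NH2 P1=NH0
Op 7: best P0=NH0 P1=NH0
Op 8: best P0=NH0 P1=NH1
Op 9: best P0=NH0 P1=NH1
Op 10: best P0=NH0 P1=NH1
Op 11: best P0=NH2 P1=NH1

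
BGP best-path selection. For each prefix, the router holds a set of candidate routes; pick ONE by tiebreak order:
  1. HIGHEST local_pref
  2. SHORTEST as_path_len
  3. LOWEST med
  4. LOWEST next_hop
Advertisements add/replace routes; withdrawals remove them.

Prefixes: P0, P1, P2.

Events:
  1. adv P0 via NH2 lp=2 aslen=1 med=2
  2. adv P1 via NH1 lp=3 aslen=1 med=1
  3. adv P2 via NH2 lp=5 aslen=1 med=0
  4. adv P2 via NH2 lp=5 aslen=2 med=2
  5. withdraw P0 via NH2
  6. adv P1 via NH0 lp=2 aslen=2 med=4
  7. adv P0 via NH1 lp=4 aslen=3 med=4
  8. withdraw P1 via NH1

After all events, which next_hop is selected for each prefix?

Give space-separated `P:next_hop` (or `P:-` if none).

Op 1: best P0=NH2 P1=- P2=-
Op 2: best P0=NH2 P1=NH1 P2=-
Op 3: best P0=NH2 P1=NH1 P2=NH2
Op 4: best P0=NH2 P1=NH1 P2=NH2
Op 5: best P0=- P1=NH1 P2=NH2
Op 6: best P0=- P1=NH1 P2=NH2
Op 7: best P0=NH1 P1=NH1 P2=NH2
Op 8: best P0=NH1 P1=NH0 P2=NH2

Answer: P0:NH1 P1:NH0 P2:NH2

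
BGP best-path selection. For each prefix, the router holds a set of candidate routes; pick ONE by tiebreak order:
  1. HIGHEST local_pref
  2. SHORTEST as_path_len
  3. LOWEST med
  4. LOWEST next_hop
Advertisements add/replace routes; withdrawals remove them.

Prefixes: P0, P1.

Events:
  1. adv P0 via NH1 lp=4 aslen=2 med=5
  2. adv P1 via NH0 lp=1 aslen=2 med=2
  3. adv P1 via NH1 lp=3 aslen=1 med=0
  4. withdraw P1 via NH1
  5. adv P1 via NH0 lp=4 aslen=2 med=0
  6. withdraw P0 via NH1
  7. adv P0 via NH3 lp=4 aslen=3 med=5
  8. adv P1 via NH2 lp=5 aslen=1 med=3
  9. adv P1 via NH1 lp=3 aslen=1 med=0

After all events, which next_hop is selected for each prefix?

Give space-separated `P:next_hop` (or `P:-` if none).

Op 1: best P0=NH1 P1=-
Op 2: best P0=NH1 P1=NH0
Op 3: best P0=NH1 P1=NH1
Op 4: best P0=NH1 P1=NH0
Op 5: best P0=NH1 P1=NH0
Op 6: best P0=- P1=NH0
Op 7: best P0=NH3 P1=NH0
Op 8: best P0=NH3 P1=NH2
Op 9: best P0=NH3 P1=NH2

Answer: P0:NH3 P1:NH2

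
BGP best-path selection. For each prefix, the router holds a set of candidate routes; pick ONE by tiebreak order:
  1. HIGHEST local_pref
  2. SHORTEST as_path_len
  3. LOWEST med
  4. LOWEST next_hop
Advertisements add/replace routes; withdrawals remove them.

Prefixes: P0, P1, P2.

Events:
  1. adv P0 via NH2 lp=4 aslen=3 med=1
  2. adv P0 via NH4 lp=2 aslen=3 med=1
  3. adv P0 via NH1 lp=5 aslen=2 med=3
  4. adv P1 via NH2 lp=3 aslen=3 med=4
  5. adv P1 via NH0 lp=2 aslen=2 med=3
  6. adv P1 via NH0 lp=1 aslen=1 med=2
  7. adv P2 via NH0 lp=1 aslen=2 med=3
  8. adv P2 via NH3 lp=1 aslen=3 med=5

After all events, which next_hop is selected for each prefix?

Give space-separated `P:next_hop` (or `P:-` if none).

Answer: P0:NH1 P1:NH2 P2:NH0

Derivation:
Op 1: best P0=NH2 P1=- P2=-
Op 2: best P0=NH2 P1=- P2=-
Op 3: best P0=NH1 P1=- P2=-
Op 4: best P0=NH1 P1=NH2 P2=-
Op 5: best P0=NH1 P1=NH2 P2=-
Op 6: best P0=NH1 P1=NH2 P2=-
Op 7: best P0=NH1 P1=NH2 P2=NH0
Op 8: best P0=NH1 P1=NH2 P2=NH0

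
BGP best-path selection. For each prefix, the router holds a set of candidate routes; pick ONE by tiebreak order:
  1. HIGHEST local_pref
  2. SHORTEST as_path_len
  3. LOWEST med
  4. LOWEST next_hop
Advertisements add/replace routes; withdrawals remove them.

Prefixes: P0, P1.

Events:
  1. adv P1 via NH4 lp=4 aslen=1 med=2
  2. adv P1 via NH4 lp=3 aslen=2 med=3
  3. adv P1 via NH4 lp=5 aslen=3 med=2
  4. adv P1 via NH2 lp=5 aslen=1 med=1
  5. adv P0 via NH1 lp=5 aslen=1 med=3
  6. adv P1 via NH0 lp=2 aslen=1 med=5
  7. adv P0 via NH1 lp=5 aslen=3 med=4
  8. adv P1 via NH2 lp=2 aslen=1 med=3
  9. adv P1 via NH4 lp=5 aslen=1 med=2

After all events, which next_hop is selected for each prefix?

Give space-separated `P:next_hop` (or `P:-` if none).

Op 1: best P0=- P1=NH4
Op 2: best P0=- P1=NH4
Op 3: best P0=- P1=NH4
Op 4: best P0=- P1=NH2
Op 5: best P0=NH1 P1=NH2
Op 6: best P0=NH1 P1=NH2
Op 7: best P0=NH1 P1=NH2
Op 8: best P0=NH1 P1=NH4
Op 9: best P0=NH1 P1=NH4

Answer: P0:NH1 P1:NH4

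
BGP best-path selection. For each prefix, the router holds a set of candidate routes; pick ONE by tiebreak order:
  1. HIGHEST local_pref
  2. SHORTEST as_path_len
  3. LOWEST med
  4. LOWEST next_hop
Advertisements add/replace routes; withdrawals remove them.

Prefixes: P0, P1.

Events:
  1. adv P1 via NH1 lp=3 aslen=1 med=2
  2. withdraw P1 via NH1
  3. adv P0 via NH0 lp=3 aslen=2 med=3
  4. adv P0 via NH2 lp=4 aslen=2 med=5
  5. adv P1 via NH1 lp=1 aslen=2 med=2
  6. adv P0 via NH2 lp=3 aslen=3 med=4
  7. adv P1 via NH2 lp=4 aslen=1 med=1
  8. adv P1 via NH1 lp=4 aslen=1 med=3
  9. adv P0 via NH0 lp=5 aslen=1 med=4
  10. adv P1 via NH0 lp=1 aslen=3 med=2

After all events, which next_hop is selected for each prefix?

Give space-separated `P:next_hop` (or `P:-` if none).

Op 1: best P0=- P1=NH1
Op 2: best P0=- P1=-
Op 3: best P0=NH0 P1=-
Op 4: best P0=NH2 P1=-
Op 5: best P0=NH2 P1=NH1
Op 6: best P0=NH0 P1=NH1
Op 7: best P0=NH0 P1=NH2
Op 8: best P0=NH0 P1=NH2
Op 9: best P0=NH0 P1=NH2
Op 10: best P0=NH0 P1=NH2

Answer: P0:NH0 P1:NH2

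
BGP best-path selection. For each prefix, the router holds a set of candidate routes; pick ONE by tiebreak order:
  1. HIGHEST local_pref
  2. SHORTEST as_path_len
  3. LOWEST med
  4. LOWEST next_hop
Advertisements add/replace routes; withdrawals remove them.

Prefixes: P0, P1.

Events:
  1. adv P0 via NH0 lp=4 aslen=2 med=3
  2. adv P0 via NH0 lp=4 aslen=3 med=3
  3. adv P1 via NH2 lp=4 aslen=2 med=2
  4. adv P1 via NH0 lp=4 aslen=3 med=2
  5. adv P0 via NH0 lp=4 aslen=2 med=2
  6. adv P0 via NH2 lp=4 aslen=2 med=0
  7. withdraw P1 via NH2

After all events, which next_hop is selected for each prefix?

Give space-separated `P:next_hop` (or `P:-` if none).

Op 1: best P0=NH0 P1=-
Op 2: best P0=NH0 P1=-
Op 3: best P0=NH0 P1=NH2
Op 4: best P0=NH0 P1=NH2
Op 5: best P0=NH0 P1=NH2
Op 6: best P0=NH2 P1=NH2
Op 7: best P0=NH2 P1=NH0

Answer: P0:NH2 P1:NH0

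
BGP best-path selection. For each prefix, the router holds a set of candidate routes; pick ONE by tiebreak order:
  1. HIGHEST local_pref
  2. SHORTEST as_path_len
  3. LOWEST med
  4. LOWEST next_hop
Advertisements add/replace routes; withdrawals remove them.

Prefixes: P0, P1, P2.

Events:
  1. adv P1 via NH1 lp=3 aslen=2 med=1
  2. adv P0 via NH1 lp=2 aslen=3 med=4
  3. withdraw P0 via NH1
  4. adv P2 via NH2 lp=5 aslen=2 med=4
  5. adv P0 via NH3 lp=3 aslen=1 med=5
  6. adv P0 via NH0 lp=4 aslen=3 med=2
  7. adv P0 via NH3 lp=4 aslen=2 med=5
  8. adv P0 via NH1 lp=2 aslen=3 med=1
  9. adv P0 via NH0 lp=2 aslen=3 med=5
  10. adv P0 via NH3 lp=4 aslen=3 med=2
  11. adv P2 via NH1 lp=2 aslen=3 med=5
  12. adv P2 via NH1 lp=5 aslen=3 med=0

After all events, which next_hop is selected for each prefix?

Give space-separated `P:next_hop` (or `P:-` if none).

Op 1: best P0=- P1=NH1 P2=-
Op 2: best P0=NH1 P1=NH1 P2=-
Op 3: best P0=- P1=NH1 P2=-
Op 4: best P0=- P1=NH1 P2=NH2
Op 5: best P0=NH3 P1=NH1 P2=NH2
Op 6: best P0=NH0 P1=NH1 P2=NH2
Op 7: best P0=NH3 P1=NH1 P2=NH2
Op 8: best P0=NH3 P1=NH1 P2=NH2
Op 9: best P0=NH3 P1=NH1 P2=NH2
Op 10: best P0=NH3 P1=NH1 P2=NH2
Op 11: best P0=NH3 P1=NH1 P2=NH2
Op 12: best P0=NH3 P1=NH1 P2=NH2

Answer: P0:NH3 P1:NH1 P2:NH2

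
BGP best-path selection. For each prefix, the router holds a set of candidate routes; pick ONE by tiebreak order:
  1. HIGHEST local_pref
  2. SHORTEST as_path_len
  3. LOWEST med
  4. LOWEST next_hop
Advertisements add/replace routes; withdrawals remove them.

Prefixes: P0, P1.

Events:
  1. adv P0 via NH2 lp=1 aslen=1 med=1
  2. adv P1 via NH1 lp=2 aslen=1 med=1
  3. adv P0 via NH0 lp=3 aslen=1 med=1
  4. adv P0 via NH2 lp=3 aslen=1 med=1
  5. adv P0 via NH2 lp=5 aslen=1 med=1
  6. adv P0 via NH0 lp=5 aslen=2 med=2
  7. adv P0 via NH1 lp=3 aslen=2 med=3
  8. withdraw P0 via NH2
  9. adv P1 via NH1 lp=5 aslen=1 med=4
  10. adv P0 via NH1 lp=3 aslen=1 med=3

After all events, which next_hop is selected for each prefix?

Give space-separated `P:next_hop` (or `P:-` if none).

Answer: P0:NH0 P1:NH1

Derivation:
Op 1: best P0=NH2 P1=-
Op 2: best P0=NH2 P1=NH1
Op 3: best P0=NH0 P1=NH1
Op 4: best P0=NH0 P1=NH1
Op 5: best P0=NH2 P1=NH1
Op 6: best P0=NH2 P1=NH1
Op 7: best P0=NH2 P1=NH1
Op 8: best P0=NH0 P1=NH1
Op 9: best P0=NH0 P1=NH1
Op 10: best P0=NH0 P1=NH1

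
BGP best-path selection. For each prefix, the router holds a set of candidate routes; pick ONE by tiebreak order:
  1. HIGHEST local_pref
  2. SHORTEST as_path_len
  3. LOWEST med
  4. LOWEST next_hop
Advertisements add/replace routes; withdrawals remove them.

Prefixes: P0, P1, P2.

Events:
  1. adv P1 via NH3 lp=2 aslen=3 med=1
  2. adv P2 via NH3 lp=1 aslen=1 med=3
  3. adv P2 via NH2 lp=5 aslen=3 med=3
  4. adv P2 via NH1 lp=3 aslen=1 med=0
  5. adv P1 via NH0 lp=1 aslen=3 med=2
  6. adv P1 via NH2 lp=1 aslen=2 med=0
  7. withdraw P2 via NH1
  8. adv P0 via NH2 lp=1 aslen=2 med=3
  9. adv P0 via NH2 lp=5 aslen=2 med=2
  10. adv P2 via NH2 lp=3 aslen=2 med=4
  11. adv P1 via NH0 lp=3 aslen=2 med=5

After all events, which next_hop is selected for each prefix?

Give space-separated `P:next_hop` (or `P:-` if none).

Op 1: best P0=- P1=NH3 P2=-
Op 2: best P0=- P1=NH3 P2=NH3
Op 3: best P0=- P1=NH3 P2=NH2
Op 4: best P0=- P1=NH3 P2=NH2
Op 5: best P0=- P1=NH3 P2=NH2
Op 6: best P0=- P1=NH3 P2=NH2
Op 7: best P0=- P1=NH3 P2=NH2
Op 8: best P0=NH2 P1=NH3 P2=NH2
Op 9: best P0=NH2 P1=NH3 P2=NH2
Op 10: best P0=NH2 P1=NH3 P2=NH2
Op 11: best P0=NH2 P1=NH0 P2=NH2

Answer: P0:NH2 P1:NH0 P2:NH2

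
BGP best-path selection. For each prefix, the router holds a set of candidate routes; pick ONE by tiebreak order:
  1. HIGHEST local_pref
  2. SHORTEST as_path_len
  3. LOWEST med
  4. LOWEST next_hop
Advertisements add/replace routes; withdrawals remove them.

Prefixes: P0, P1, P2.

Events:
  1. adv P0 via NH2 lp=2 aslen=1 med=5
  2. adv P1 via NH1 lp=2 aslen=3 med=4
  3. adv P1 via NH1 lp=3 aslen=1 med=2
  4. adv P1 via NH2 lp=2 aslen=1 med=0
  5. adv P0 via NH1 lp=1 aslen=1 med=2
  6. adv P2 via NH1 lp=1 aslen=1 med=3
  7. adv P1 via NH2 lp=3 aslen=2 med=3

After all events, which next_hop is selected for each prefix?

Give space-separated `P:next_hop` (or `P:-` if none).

Answer: P0:NH2 P1:NH1 P2:NH1

Derivation:
Op 1: best P0=NH2 P1=- P2=-
Op 2: best P0=NH2 P1=NH1 P2=-
Op 3: best P0=NH2 P1=NH1 P2=-
Op 4: best P0=NH2 P1=NH1 P2=-
Op 5: best P0=NH2 P1=NH1 P2=-
Op 6: best P0=NH2 P1=NH1 P2=NH1
Op 7: best P0=NH2 P1=NH1 P2=NH1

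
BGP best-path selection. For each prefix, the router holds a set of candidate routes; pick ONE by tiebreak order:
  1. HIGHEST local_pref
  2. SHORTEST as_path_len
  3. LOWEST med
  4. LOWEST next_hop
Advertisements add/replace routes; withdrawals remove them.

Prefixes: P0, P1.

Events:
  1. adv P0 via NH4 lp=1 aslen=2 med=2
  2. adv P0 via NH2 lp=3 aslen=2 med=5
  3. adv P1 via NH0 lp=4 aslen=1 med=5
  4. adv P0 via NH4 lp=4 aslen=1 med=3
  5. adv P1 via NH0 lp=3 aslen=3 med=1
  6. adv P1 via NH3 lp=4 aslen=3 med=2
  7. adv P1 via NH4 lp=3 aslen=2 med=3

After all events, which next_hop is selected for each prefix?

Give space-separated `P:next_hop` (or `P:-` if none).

Answer: P0:NH4 P1:NH3

Derivation:
Op 1: best P0=NH4 P1=-
Op 2: best P0=NH2 P1=-
Op 3: best P0=NH2 P1=NH0
Op 4: best P0=NH4 P1=NH0
Op 5: best P0=NH4 P1=NH0
Op 6: best P0=NH4 P1=NH3
Op 7: best P0=NH4 P1=NH3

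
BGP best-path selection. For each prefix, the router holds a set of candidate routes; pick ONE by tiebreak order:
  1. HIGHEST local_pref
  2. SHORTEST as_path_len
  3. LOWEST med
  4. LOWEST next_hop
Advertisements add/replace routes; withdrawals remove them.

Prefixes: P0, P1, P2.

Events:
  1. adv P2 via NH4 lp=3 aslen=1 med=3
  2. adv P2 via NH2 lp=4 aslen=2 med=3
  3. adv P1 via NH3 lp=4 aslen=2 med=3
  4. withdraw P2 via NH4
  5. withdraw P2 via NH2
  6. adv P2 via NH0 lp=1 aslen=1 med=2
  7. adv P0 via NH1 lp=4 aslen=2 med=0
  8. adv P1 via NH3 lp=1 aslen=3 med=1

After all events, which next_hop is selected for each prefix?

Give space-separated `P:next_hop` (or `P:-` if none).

Op 1: best P0=- P1=- P2=NH4
Op 2: best P0=- P1=- P2=NH2
Op 3: best P0=- P1=NH3 P2=NH2
Op 4: best P0=- P1=NH3 P2=NH2
Op 5: best P0=- P1=NH3 P2=-
Op 6: best P0=- P1=NH3 P2=NH0
Op 7: best P0=NH1 P1=NH3 P2=NH0
Op 8: best P0=NH1 P1=NH3 P2=NH0

Answer: P0:NH1 P1:NH3 P2:NH0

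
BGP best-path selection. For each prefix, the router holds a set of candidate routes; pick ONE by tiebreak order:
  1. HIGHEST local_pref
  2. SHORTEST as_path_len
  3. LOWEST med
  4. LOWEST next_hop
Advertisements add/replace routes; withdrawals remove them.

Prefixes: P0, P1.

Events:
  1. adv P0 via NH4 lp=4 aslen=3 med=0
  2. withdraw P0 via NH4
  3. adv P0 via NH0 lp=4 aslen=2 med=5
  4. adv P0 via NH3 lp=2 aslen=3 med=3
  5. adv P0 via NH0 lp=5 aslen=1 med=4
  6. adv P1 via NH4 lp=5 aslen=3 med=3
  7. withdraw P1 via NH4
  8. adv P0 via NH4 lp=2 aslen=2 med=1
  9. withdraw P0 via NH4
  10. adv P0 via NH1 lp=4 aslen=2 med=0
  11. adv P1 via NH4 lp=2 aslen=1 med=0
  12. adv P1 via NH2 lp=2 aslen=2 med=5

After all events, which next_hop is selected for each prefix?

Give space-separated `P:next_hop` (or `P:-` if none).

Answer: P0:NH0 P1:NH4

Derivation:
Op 1: best P0=NH4 P1=-
Op 2: best P0=- P1=-
Op 3: best P0=NH0 P1=-
Op 4: best P0=NH0 P1=-
Op 5: best P0=NH0 P1=-
Op 6: best P0=NH0 P1=NH4
Op 7: best P0=NH0 P1=-
Op 8: best P0=NH0 P1=-
Op 9: best P0=NH0 P1=-
Op 10: best P0=NH0 P1=-
Op 11: best P0=NH0 P1=NH4
Op 12: best P0=NH0 P1=NH4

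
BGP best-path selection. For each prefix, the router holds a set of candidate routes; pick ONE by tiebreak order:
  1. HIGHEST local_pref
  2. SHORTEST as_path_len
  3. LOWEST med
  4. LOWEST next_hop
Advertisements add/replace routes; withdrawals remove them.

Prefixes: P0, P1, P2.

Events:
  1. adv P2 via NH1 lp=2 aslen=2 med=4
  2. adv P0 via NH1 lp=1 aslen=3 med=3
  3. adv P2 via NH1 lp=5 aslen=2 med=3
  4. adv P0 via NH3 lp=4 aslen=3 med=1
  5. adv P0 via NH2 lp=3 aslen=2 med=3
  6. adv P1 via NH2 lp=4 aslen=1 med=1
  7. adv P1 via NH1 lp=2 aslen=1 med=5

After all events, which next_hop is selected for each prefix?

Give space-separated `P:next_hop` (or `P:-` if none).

Op 1: best P0=- P1=- P2=NH1
Op 2: best P0=NH1 P1=- P2=NH1
Op 3: best P0=NH1 P1=- P2=NH1
Op 4: best P0=NH3 P1=- P2=NH1
Op 5: best P0=NH3 P1=- P2=NH1
Op 6: best P0=NH3 P1=NH2 P2=NH1
Op 7: best P0=NH3 P1=NH2 P2=NH1

Answer: P0:NH3 P1:NH2 P2:NH1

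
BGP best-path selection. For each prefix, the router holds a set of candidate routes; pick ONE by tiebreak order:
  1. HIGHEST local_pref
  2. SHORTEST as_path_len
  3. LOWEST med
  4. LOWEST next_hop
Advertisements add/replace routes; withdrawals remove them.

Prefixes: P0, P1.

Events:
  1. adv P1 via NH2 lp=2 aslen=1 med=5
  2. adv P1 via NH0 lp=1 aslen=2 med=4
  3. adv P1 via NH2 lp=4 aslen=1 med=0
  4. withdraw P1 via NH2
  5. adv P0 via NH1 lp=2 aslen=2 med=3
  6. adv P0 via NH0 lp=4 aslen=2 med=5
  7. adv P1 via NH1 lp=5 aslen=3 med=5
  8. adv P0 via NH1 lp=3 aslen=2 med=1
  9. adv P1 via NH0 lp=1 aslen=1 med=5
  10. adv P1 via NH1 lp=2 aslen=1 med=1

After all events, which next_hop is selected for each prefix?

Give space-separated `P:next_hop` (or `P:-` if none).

Op 1: best P0=- P1=NH2
Op 2: best P0=- P1=NH2
Op 3: best P0=- P1=NH2
Op 4: best P0=- P1=NH0
Op 5: best P0=NH1 P1=NH0
Op 6: best P0=NH0 P1=NH0
Op 7: best P0=NH0 P1=NH1
Op 8: best P0=NH0 P1=NH1
Op 9: best P0=NH0 P1=NH1
Op 10: best P0=NH0 P1=NH1

Answer: P0:NH0 P1:NH1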